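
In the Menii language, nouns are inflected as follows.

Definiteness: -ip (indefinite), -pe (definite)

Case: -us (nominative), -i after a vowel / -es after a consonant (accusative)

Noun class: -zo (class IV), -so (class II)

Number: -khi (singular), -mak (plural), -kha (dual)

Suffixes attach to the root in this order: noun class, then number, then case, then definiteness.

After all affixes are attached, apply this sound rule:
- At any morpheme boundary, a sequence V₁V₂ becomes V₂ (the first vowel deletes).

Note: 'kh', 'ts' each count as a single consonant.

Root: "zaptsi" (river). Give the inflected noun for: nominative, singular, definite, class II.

Attach noun class class II -so → zaptsiso.
Attach number singular -khi → zaptsisokhi.
Attach case nominative -us → zaptsisokhius.
Attach definiteness definite -pe → zaptsisokhiuspe.
Apply vowel deletion: zaptsisokhiuspe → zaptsisokhuspe.

zaptsisokhuspe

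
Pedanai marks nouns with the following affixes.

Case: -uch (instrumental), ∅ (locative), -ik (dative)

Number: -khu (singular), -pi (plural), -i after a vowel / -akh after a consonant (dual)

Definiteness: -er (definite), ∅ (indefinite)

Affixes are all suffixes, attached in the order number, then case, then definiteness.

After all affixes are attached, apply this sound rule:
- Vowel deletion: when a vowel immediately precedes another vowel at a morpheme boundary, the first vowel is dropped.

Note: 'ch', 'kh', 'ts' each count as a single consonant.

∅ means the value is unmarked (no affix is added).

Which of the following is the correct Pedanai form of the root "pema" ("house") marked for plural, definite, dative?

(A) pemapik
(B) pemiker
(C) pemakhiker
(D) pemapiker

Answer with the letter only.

D

Attach number plural -pi → pemapi.
Attach case dative -ik → pemapiik.
Attach definiteness definite -er → pemapiiker.
Apply vowel deletion: pemapiiker → pemapiker.
So the correct form is pemapiker, option (D).
(C) pemakhiker is wrong: it uses singular instead of plural for number.
(B) pemiker is wrong: it uses dual instead of plural for number.
(A) pemapik is wrong: it uses indefinite instead of definite for definiteness.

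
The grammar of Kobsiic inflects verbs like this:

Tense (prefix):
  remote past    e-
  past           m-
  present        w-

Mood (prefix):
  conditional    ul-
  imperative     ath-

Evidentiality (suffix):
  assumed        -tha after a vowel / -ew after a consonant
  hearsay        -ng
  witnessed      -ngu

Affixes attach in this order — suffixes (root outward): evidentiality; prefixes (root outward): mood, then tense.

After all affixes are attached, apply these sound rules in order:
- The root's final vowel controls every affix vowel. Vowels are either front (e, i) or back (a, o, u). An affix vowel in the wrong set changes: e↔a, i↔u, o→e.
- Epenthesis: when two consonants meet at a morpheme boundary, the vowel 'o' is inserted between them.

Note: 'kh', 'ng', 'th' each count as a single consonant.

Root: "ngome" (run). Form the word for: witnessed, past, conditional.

Attach mood conditional ul- → ulngome.
Attach tense past m- → mulngome.
Attach evidentiality witnessed -ngu → mulngomengu.
Apply vowel harmony: mulngomengu → milngomengi.
Apply epenthesis: milngomengi → milongomengi.

milongomengi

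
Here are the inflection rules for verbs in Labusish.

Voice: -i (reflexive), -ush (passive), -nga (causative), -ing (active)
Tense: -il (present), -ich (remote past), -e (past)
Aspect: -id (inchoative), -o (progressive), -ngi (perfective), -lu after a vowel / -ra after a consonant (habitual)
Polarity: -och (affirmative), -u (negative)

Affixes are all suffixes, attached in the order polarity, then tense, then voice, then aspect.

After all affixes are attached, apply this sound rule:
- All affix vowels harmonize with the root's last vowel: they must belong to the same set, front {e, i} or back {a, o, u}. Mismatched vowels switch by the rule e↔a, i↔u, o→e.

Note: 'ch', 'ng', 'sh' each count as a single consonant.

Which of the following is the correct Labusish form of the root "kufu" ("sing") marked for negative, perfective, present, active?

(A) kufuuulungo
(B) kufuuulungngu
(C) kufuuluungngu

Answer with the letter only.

B

Attach polarity negative -u → kufuu.
Attach tense present -il → kufuuil.
Attach voice active -ing → kufuuiling.
Attach aspect perfective -ngi → kufuuilingngi.
Apply vowel harmony: kufuuilingngi → kufuuulungngu.
So the correct form is kufuuulungngu, option (B).
(C) kufuuluungngu is wrong: it has the affixes in the wrong order.
(A) kufuuulungo is wrong: it uses progressive instead of perfective for aspect.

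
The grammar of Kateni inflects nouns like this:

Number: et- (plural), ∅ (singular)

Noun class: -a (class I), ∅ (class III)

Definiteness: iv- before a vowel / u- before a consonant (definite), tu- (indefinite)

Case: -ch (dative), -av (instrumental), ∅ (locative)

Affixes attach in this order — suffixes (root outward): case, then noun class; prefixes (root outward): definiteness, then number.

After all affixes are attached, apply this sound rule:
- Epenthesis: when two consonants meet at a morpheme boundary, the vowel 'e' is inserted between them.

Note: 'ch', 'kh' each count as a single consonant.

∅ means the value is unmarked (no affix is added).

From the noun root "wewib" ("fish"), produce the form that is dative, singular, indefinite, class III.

Attach case dative -ch → wewibch.
Attach definiteness indefinite tu- → tuwewibch.
number = singular: zero marking, form stays tuwewibch.
noun class = class III: zero marking, form stays tuwewibch.
Apply epenthesis: tuwewibch → tuwewibech.

tuwewibech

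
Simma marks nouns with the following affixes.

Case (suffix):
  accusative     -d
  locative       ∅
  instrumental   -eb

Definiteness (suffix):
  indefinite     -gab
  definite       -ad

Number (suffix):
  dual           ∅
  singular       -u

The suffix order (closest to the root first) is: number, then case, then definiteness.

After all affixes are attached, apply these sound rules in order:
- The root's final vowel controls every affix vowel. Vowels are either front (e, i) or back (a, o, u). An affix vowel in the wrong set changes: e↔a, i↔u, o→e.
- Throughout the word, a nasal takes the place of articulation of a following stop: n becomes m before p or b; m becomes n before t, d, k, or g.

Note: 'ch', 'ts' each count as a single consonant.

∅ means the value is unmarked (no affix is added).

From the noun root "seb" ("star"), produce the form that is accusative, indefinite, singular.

Attach number singular -u → sebu.
Attach case accusative -d → sebud.
Attach definiteness indefinite -gab → sebudgab.
Apply vowel harmony: sebudgab → sebidgeb.
Nasal assimilation: no change.

sebidgeb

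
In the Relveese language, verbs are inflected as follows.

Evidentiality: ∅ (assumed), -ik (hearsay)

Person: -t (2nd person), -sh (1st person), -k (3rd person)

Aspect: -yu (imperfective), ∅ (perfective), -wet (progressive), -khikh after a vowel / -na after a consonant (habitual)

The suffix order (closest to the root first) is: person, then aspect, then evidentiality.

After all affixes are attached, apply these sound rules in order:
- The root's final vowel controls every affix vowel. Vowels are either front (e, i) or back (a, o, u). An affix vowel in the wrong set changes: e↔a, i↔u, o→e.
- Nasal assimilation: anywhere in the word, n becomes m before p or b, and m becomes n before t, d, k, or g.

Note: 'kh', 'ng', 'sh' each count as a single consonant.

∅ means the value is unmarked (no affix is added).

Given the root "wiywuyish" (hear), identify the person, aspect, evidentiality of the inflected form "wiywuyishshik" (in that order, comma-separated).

1st person, perfective, hearsay

Segment: wiywuyish-sh-ik.
person: -sh → 1st person.
aspect: ∅ → perfective.
evidentiality: -ik → hearsay.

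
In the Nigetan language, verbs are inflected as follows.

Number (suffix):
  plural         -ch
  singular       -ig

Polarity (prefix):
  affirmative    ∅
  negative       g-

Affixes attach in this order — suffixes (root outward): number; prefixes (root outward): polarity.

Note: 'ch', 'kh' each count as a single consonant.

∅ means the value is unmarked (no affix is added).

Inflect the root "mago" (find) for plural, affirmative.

polarity = affirmative: zero marking, form stays mago.
Attach number plural -ch → magoch.

magoch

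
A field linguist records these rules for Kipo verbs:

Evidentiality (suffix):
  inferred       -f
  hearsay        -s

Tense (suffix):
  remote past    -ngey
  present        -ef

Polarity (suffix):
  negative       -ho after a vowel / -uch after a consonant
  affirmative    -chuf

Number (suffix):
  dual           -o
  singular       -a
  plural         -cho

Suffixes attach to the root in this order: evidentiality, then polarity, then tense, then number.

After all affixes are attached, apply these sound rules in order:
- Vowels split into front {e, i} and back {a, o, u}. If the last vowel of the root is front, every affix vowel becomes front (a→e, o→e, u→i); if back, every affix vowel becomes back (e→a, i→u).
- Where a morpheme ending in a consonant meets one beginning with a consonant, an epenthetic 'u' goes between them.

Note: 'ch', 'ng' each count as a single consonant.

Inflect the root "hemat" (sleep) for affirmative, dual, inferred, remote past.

Attach evidentiality inferred -f → hematf.
Attach polarity affirmative -chuf → hematfchuf.
Attach tense remote past -ngey → hematfchufngey.
Attach number dual -o → hematfchufngeyo.
Apply vowel harmony: hematfchufngeyo → hematfchufngayo.
Apply epenthesis: hematfchufngayo → hematufuchufungayo.

hematufuchufungayo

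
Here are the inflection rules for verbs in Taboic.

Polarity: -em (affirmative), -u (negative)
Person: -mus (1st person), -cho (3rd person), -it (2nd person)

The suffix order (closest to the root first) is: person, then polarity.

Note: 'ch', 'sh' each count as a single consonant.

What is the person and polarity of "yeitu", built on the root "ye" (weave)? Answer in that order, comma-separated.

2nd person, negative

Segment: ye-it-u.
person: -it → 2nd person.
polarity: -u → negative.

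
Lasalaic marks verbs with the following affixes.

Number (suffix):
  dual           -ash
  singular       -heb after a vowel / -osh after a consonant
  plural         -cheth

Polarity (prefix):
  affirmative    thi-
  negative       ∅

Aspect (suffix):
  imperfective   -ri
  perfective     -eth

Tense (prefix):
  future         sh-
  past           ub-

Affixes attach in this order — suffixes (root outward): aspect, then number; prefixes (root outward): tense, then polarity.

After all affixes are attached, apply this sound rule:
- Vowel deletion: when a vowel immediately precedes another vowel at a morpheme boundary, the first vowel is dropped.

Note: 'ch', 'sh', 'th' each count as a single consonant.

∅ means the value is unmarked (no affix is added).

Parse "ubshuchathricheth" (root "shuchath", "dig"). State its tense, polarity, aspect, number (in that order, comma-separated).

past, negative, imperfective, plural

Segment: ub-shuchath-ri-cheth.
tense: ub- → past.
polarity: ∅ → negative.
aspect: -ri → imperfective.
number: -cheth → plural.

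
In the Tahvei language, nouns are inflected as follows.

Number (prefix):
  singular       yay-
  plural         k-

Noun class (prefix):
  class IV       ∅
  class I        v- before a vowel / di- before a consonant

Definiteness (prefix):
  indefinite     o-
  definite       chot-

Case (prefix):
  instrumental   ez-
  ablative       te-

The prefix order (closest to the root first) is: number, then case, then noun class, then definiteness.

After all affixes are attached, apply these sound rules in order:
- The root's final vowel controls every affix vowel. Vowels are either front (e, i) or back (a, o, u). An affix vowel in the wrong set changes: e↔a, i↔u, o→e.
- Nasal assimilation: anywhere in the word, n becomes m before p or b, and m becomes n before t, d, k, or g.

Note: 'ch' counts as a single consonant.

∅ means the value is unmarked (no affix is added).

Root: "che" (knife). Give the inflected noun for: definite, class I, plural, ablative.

chetditekche

Attach number plural k- → kche.
Attach case ablative te- → tekche.
Attach noun class class I di- (before consonant 't') → ditekche.
Attach definiteness definite chot- → chotditekche.
Apply vowel harmony: chotditekche → chetditekche.
Nasal assimilation: no change.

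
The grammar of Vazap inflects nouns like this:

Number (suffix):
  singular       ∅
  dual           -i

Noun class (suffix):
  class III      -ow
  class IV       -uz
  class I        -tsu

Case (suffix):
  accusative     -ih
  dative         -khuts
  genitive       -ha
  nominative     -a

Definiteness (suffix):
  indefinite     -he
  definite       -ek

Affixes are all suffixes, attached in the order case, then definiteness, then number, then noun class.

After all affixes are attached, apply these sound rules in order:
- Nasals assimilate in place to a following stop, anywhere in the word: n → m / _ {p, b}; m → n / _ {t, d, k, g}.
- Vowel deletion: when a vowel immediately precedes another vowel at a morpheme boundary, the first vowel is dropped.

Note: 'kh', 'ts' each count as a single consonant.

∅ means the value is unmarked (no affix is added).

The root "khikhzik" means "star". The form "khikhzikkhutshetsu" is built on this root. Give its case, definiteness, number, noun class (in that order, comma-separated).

dative, indefinite, singular, class I

Segment: khikhzik-khuts-he-tsu.
case: -khuts → dative.
definiteness: -he → indefinite.
number: ∅ → singular.
noun class: -tsu → class I.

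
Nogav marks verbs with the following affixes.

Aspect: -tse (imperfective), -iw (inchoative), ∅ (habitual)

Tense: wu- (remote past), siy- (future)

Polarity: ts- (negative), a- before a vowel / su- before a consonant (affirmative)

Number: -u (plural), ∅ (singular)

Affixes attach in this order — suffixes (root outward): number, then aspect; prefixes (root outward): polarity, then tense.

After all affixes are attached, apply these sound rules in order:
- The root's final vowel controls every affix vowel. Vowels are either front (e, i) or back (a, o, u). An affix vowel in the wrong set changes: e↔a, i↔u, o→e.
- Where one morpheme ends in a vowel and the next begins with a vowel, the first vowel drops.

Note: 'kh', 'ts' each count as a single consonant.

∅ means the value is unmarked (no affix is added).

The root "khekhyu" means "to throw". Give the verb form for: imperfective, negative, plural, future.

suytskhekhyutsa

Attach number plural -u → khekhyuu.
Attach aspect imperfective -tse → khekhyuutse.
Attach polarity negative ts- → tskhekhyuutse.
Attach tense future siy- → siytskhekhyuutse.
Apply vowel harmony: siytskhekhyuutse → suytskhekhyuutsa.
Apply vowel deletion: suytskhekhyuutsa → suytskhekhyutsa.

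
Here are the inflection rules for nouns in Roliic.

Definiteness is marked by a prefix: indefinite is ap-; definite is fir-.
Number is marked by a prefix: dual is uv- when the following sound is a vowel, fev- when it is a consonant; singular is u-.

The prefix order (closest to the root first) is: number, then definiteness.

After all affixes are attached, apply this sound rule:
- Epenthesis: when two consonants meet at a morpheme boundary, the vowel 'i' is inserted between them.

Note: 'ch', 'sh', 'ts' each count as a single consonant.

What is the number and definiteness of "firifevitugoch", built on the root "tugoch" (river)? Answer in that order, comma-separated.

Segment: fir-fev-tugoch.
number: uv/fev- → dual.
definiteness: fir- → definite.

dual, definite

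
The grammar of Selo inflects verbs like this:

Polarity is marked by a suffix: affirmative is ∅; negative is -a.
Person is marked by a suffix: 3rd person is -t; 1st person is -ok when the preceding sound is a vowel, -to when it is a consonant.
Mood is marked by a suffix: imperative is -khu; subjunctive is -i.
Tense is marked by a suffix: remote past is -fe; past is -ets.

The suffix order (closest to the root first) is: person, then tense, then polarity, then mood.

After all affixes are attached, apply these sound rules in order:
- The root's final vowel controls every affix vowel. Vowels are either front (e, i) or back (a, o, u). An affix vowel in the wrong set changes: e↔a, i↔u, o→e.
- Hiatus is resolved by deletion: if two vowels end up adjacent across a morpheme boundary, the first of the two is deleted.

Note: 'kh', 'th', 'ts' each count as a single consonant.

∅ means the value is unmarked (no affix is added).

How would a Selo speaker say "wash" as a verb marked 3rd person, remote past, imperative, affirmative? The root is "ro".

Attach person 3rd person -t → rot.
Attach tense remote past -fe → rotfe.
polarity = affirmative: zero marking, form stays rotfe.
Attach mood imperative -khu → rotfekhu.
Apply vowel harmony: rotfekhu → rotfakhu.
Vowel deletion: no change.

rotfakhu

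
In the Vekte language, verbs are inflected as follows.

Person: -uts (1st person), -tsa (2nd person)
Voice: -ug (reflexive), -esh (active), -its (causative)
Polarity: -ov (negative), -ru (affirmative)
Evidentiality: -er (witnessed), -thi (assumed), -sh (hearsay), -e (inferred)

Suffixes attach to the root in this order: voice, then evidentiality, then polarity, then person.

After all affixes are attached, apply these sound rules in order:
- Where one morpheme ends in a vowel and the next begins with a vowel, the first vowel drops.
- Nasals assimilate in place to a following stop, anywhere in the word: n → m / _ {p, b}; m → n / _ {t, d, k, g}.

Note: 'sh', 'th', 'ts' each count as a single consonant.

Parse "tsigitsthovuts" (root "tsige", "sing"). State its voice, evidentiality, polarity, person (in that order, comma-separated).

Segment: tsige-its-thi-ov-uts.
voice: -its → causative.
evidentiality: -thi → assumed.
polarity: -ov → negative.
person: -uts → 1st person.

causative, assumed, negative, 1st person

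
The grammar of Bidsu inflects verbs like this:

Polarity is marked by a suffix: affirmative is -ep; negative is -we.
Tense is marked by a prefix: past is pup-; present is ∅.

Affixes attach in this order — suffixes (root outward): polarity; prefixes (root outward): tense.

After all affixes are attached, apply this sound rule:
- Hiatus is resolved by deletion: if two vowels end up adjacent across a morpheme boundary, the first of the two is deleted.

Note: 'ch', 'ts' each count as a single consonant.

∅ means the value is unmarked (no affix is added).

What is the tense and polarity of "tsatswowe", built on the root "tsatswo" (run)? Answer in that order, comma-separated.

Segment: tsatswo-we.
tense: ∅ → present.
polarity: -we → negative.

present, negative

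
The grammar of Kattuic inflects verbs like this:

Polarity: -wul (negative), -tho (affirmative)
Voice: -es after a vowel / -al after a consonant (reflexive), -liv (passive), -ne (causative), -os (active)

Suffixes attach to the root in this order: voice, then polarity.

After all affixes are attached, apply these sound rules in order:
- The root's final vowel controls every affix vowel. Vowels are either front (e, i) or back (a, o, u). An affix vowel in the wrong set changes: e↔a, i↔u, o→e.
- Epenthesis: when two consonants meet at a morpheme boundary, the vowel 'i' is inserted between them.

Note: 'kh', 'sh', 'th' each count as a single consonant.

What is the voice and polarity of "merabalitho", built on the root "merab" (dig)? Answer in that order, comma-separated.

Segment: merab-al-tho.
voice: -es/al → reflexive.
polarity: -tho → affirmative.

reflexive, affirmative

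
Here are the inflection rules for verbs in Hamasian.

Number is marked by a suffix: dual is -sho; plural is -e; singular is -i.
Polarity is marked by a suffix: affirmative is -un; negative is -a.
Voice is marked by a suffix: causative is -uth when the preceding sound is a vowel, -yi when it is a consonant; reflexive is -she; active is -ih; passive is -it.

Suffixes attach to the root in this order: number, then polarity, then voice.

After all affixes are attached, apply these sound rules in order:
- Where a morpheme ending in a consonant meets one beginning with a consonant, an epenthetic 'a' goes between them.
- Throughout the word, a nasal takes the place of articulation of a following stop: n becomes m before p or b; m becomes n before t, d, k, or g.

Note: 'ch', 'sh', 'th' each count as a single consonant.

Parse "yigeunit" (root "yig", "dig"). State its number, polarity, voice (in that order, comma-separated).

plural, affirmative, passive

Segment: yig-e-un-it.
number: -e → plural.
polarity: -un → affirmative.
voice: -it → passive.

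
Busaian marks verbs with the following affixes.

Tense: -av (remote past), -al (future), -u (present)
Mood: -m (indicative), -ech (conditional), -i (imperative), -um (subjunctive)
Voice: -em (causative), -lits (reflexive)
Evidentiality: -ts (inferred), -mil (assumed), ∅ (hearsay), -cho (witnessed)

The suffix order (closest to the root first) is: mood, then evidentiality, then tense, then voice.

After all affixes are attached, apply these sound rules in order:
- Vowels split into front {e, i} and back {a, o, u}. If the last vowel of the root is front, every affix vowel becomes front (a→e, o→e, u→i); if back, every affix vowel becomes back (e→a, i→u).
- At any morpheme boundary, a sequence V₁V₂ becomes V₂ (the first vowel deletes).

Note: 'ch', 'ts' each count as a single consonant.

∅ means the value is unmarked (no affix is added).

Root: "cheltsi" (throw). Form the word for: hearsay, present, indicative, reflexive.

cheltsimilits

Attach mood indicative -m → cheltsim.
evidentiality = hearsay: zero marking, form stays cheltsim.
Attach tense present -u → cheltsimu.
Attach voice reflexive -lits → cheltsimulits.
Apply vowel harmony: cheltsimulits → cheltsimilits.
Vowel deletion: no change.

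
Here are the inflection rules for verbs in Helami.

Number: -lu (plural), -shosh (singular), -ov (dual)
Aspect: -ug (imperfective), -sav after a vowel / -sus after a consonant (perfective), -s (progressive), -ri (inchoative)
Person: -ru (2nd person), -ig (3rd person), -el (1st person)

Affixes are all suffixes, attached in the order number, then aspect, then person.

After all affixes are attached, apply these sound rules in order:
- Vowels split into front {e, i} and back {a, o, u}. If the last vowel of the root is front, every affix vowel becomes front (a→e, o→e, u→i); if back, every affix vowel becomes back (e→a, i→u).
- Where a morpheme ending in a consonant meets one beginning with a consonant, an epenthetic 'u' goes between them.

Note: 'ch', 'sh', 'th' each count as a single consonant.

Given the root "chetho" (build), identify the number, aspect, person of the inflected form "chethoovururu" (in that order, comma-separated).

dual, inchoative, 2nd person

Segment: chetho-ov-ri-ru.
number: -ov → dual.
aspect: -ri → inchoative.
person: -ru → 2nd person.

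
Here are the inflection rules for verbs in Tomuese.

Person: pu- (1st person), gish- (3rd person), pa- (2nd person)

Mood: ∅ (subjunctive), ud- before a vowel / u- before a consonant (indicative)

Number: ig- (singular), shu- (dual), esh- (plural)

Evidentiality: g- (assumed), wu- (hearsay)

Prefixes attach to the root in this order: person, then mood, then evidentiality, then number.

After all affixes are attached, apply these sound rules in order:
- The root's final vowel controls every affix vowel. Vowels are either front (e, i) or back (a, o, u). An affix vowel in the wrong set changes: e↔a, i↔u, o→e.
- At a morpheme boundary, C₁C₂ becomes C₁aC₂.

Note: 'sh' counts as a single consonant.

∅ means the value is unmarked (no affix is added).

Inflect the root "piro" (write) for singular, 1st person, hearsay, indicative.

ugawuupupiro

Attach person 1st person pu- → pupiro.
Attach mood indicative u- (before consonant 'p') → upupiro.
Attach evidentiality hearsay wu- → wuupupiro.
Attach number singular ig- → igwuupupiro.
Apply vowel harmony: igwuupupiro → ugwuupupiro.
Apply epenthesis: ugwuupupiro → ugawuupupiro.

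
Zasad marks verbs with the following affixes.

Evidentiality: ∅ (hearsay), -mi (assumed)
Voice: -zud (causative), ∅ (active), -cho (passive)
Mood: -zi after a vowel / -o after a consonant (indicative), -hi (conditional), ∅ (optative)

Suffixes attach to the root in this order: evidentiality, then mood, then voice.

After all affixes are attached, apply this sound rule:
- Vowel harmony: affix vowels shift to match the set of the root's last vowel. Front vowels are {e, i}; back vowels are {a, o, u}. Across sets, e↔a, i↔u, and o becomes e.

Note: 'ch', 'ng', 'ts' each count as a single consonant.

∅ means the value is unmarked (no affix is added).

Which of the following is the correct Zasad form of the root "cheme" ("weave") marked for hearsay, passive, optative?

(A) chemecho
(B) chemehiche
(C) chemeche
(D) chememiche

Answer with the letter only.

evidentiality = hearsay: zero marking, form stays cheme.
mood = optative: zero marking, form stays cheme.
Attach voice passive -cho → chemecho.
Apply vowel harmony: chemecho → chemeche.
So the correct form is chemeche, option (C).
(D) chememiche is wrong: it uses assumed instead of hearsay for evidentiality.
(B) chemehiche is wrong: it uses conditional instead of optative for mood.
(A) chemecho is wrong: it fails to apply the sound rule(s).

C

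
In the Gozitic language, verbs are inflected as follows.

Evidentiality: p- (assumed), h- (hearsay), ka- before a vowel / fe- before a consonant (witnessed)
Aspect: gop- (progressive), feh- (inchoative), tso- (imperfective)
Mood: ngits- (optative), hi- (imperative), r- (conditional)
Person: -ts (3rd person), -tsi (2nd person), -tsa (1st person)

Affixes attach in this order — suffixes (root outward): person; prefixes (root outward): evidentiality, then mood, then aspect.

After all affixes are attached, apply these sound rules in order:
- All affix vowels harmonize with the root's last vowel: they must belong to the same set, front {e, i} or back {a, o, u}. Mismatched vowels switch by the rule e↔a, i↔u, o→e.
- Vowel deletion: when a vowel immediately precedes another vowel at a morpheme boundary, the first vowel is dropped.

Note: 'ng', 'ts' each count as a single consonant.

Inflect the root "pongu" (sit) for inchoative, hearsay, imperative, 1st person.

fahhuhpongutsa

Attach evidentiality hearsay h- → hpongu.
Attach mood imperative hi- → hihpongu.
Attach person 1st person -tsa → hihpongutsa.
Attach aspect inchoative feh- → fehhihpongutsa.
Apply vowel harmony: fehhihpongutsa → fahhuhpongutsa.
Vowel deletion: no change.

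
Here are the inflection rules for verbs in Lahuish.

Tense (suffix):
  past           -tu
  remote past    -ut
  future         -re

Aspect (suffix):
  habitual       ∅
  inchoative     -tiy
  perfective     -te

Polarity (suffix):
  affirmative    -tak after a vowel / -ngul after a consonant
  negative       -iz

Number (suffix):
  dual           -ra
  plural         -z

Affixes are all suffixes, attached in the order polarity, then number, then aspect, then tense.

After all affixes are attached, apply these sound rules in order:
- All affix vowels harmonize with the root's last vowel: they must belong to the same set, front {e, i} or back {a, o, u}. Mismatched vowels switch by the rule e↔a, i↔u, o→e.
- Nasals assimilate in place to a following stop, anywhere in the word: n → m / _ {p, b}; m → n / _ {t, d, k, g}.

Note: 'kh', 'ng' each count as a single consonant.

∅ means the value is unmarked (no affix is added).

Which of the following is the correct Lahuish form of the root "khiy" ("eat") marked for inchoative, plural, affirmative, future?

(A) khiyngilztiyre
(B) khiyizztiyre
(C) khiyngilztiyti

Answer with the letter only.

A

Attach polarity affirmative -ngul (after consonant 'y') → khiyngul.
Attach number plural -z → khiyngulz.
Attach aspect inchoative -tiy → khiyngulztiy.
Attach tense future -re → khiyngulztiyre.
Apply vowel harmony: khiyngulztiyre → khiyngilztiyre.
Nasal assimilation: no change.
So the correct form is khiyngilztiyre, option (A).
(B) khiyizztiyre is wrong: it uses negative instead of affirmative for polarity.
(C) khiyngilztiyti is wrong: it uses past instead of future for tense.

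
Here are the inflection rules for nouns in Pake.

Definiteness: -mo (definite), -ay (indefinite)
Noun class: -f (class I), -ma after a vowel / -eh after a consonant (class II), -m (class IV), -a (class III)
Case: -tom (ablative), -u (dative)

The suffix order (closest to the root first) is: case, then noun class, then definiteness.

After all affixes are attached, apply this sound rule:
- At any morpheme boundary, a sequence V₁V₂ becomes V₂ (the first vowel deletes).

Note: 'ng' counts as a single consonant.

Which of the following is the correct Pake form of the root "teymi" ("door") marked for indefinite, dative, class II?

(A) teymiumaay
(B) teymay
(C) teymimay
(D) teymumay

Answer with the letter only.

Attach case dative -u → teymiu.
Attach noun class class II -ma (after vowel 'u') → teymiuma.
Attach definiteness indefinite -ay → teymiumaay.
Apply vowel deletion: teymiumaay → teymumay.
So the correct form is teymumay, option (D).
(B) teymay is wrong: it uses class III instead of class II for noun class.
(C) teymimay is wrong: it has the affixes in the wrong order.
(A) teymiumaay is wrong: it fails to apply the sound rule(s).

D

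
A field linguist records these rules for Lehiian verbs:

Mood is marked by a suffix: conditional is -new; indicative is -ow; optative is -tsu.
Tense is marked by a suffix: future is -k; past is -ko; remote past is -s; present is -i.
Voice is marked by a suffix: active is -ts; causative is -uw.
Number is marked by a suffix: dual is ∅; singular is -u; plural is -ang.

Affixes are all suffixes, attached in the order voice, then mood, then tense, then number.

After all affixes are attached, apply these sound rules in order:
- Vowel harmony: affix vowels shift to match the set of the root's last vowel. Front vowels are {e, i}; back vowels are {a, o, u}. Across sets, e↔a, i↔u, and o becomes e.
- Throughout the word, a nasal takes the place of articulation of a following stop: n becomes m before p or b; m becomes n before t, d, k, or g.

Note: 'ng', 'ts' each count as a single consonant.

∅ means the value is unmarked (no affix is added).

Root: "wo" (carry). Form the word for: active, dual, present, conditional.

Attach voice active -ts → wots.
Attach mood conditional -new → wotsnew.
Attach tense present -i → wotsnewi.
number = dual: zero marking, form stays wotsnewi.
Apply vowel harmony: wotsnewi → wotsnawu.
Nasal assimilation: no change.

wotsnawu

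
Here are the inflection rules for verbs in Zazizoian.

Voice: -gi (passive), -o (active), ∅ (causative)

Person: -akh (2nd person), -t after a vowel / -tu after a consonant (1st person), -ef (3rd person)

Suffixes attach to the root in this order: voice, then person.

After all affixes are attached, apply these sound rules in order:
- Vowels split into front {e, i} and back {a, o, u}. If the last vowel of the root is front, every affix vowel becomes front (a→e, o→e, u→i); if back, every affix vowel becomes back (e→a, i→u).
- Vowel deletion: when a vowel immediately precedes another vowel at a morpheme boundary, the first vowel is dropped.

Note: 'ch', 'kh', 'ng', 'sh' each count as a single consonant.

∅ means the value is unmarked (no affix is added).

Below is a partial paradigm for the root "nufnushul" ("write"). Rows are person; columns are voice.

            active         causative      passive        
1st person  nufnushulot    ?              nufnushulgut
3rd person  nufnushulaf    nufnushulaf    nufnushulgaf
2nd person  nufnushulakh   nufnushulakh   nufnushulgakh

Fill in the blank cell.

nufnushultu

voice = causative: zero marking, form stays nufnushul.
Attach person 1st person -tu (after consonant 'l') → nufnushultu.
Vowel harmony: no change.
Vowel deletion: no change.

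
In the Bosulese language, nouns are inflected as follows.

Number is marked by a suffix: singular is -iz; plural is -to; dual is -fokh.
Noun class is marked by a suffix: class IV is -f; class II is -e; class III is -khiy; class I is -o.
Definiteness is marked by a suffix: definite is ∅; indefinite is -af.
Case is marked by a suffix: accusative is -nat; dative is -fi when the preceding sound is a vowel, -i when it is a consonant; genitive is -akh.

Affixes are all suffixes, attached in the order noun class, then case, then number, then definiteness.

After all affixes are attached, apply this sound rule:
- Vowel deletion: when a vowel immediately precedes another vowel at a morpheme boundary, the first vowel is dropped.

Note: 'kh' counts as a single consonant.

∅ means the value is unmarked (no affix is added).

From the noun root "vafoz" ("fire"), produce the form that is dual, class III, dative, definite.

Attach noun class class III -khiy → vafozkhiy.
Attach case dative -i (after consonant 'y') → vafozkhiyi.
Attach number dual -fokh → vafozkhiyifokh.
definiteness = definite: zero marking, form stays vafozkhiyifokh.
Vowel deletion: no change.

vafozkhiyifokh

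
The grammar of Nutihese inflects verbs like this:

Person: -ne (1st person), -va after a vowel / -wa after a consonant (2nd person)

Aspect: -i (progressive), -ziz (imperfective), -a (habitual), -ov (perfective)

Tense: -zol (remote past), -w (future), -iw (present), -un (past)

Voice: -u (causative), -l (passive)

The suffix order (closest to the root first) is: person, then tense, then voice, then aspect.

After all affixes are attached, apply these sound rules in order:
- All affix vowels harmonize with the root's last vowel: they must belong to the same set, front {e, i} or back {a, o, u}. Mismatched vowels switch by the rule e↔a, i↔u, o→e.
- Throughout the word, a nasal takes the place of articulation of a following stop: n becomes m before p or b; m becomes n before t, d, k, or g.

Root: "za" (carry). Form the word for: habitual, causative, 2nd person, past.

zavaunua

Attach person 2nd person -va (after vowel 'a') → zava.
Attach tense past -un → zavaun.
Attach voice causative -u → zavaunu.
Attach aspect habitual -a → zavaunua.
Vowel harmony: no change.
Nasal assimilation: no change.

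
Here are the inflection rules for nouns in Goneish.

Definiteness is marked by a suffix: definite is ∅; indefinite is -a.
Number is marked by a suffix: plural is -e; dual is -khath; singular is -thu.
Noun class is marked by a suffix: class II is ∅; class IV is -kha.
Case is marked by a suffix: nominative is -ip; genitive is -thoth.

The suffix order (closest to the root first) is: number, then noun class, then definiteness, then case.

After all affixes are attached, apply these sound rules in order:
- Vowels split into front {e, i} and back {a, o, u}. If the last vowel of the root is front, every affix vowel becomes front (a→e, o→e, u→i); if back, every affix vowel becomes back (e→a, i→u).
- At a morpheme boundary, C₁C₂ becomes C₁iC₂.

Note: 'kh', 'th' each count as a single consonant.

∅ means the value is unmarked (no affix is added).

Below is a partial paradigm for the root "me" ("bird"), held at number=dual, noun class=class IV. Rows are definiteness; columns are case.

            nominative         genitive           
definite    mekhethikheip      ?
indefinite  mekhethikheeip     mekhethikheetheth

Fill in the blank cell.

Attach number dual -khath → mekhath.
Attach noun class class IV -kha → mekhathkha.
definiteness = definite: zero marking, form stays mekhathkha.
Attach case genitive -thoth → mekhathkhathoth.
Apply vowel harmony: mekhathkhathoth → mekhethkhetheth.
Apply epenthesis: mekhethkhetheth → mekhethikhetheth.

mekhethikhetheth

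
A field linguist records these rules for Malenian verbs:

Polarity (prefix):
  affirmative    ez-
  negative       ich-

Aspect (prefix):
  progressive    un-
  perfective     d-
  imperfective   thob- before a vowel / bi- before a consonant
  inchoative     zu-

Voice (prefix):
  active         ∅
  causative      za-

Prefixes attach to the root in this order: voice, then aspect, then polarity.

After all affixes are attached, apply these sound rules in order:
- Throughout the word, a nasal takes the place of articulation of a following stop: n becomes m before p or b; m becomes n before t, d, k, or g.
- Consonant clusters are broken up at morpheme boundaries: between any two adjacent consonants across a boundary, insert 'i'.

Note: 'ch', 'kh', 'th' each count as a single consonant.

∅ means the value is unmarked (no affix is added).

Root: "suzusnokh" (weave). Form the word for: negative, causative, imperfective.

ichibizasuzusnokh

Attach voice causative za- → zasuzusnokh.
Attach aspect imperfective bi- (before consonant 'z') → bizasuzusnokh.
Attach polarity negative ich- → ichbizasuzusnokh.
Nasal assimilation: no change.
Apply epenthesis: ichbizasuzusnokh → ichibizasuzusnokh.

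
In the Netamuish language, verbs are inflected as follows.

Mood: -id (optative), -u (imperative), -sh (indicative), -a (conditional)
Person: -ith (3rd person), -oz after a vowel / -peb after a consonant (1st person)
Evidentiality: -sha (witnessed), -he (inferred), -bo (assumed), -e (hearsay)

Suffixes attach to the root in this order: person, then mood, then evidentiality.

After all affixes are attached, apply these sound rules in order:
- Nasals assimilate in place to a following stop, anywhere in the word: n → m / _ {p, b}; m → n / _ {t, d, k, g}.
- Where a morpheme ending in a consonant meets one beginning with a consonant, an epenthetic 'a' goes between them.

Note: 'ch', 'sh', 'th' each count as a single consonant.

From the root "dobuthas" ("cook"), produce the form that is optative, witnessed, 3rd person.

dobuthasithidasha

Attach person 3rd person -ith → dobuthasith.
Attach mood optative -id → dobuthasithid.
Attach evidentiality witnessed -sha → dobuthasithidsha.
Nasal assimilation: no change.
Apply epenthesis: dobuthasithidsha → dobuthasithidasha.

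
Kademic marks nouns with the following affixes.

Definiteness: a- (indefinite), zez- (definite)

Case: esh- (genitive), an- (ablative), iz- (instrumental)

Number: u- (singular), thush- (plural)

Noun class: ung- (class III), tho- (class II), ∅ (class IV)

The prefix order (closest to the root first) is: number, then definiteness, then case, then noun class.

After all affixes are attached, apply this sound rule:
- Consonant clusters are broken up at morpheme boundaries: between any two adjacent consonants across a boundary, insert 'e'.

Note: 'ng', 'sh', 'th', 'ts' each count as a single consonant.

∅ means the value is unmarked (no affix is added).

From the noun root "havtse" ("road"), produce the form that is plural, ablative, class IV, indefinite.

anathushehavtse

Attach number plural thush- → thushhavtse.
Attach definiteness indefinite a- → athushhavtse.
Attach case ablative an- → anathushhavtse.
noun class = class IV: zero marking, form stays anathushhavtse.
Apply epenthesis: anathushhavtse → anathushehavtse.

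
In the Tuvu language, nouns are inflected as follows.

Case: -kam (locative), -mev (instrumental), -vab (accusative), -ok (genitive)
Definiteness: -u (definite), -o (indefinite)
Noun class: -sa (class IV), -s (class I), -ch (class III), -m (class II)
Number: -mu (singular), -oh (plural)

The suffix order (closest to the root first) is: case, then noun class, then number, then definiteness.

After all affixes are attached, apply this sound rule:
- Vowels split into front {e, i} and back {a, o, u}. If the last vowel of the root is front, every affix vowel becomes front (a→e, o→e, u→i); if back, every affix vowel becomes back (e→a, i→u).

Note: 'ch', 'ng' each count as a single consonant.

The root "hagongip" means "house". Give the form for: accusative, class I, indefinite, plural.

Attach case accusative -vab → hagongipvab.
Attach noun class class I -s → hagongipvabs.
Attach number plural -oh → hagongipvabsoh.
Attach definiteness indefinite -o → hagongipvabsoho.
Apply vowel harmony: hagongipvabsoho → hagongipvebsehe.

hagongipvebsehe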